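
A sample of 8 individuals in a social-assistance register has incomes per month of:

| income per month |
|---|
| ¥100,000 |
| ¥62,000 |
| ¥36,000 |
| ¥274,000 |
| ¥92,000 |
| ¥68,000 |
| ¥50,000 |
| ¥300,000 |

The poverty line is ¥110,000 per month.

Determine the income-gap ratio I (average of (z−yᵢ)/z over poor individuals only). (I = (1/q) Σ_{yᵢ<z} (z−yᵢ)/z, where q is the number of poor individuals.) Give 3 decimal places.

Below z: ¥36,000, ¥50,000, ¥62,000, ¥68,000, ¥92,000, ¥100,000 (q = 6 of N = 8).
Shortfall ratios (z−y)/z: 0.6727, 0.5455, 0.4364, 0.3818, 0.1636, 0.0909; sum = 2.290909.
The income-gap ratio divides by q (the poor only): 2.290909 / 6 = 0.382.

0.382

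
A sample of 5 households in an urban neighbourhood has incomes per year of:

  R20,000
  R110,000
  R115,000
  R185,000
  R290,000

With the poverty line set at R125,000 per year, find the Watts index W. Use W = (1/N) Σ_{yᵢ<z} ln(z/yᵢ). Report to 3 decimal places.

Poor units: R20,000, R110,000, R115,000 (q = 3 of N = 5).
Log gaps: ln(125000/20000) = 1.8326; ln(125000/110000) = 0.1278; ln(125000/115000) = 0.0834.
W = 2.043796 / 5 = 0.409.

0.409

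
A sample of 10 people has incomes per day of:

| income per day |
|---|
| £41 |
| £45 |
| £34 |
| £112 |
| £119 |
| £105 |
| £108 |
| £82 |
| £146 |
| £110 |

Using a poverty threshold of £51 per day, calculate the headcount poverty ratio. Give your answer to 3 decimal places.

3 of the 10 people have income below £51.
H = 3/10 = 0.300.

0.300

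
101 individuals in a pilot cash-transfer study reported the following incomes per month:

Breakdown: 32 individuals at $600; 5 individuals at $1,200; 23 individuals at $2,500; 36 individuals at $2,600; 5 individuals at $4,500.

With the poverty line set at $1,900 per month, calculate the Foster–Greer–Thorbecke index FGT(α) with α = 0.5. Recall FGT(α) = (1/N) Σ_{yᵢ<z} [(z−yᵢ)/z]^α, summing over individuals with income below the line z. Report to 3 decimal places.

0.292

Below the line: 32×$600, 5×$1,200 (q = 37 of N = 101).
Normalized shortfalls: (1900−600)/1900 = 0.6842 (×32); (1900−1200)/1900 = 0.3684 (×5).
Raised to α = 0.5: 0.82717 (×32); 0.60698 (×5).
Sum = 29.504331; FGT(0.5) = 29.504331 / 101 = 0.292.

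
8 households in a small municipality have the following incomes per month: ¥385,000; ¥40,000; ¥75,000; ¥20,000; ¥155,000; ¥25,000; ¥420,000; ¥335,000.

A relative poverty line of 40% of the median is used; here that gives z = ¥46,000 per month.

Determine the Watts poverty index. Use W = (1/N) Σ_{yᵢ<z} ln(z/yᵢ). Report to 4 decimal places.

Below the line: ¥20,000, ¥25,000, ¥40,000 (q = 3 of N = 8).
Log gaps: ln(46000/20000) = 0.8329; ln(46000/25000) = 0.6098; ln(46000/40000) = 0.1398.
W = 1.582437 / 8 = 0.1978.

0.1978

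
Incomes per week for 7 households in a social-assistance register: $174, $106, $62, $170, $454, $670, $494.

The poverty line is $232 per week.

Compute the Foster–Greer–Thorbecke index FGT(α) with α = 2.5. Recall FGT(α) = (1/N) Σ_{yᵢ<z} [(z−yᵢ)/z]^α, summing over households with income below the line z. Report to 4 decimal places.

Below z: $62, $106, $170, $174 (q = 4 of N = 7).
Normalized shortfalls: (232−62)/232 = 0.7328; (232−106)/232 = 0.5431; (232−170)/232 = 0.2672; (232−174)/232 = 0.2500.
Raised to α = 2.5: 0.45962; 0.21737; 0.03692; 0.03125.
Sum = 0.745167; FGT(2.5) = 0.745167 / 7 = 0.1065.

0.1065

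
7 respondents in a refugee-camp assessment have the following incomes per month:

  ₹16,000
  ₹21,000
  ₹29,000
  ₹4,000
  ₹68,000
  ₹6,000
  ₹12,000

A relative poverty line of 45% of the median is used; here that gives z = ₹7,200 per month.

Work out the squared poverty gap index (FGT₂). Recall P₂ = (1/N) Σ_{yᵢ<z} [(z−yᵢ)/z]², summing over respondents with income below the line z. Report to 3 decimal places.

Incomes under z: ₹4,000, ₹6,000 (q = 2 of N = 7).
Shortfall ratios: (7200−4000)/7200 = 0.4444; (7200−6000)/7200 = 0.1667.
Squared: 0.1975; 0.0278.
Sum = 0.225309; P₂ = 0.225309 / 7 = 0.032.

0.032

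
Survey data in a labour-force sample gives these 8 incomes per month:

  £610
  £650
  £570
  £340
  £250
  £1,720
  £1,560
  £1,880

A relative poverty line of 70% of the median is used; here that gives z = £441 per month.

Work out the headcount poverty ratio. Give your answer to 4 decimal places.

2 of the 8 households have income below £441.
H = 2/8 = 0.2500.

0.2500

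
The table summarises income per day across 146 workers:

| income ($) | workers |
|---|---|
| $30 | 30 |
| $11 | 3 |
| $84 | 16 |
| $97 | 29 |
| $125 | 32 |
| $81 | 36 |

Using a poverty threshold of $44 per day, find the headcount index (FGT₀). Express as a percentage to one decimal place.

33 of the 146 workers have income below $44.
H = 33/146 = 22.6%.

22.6%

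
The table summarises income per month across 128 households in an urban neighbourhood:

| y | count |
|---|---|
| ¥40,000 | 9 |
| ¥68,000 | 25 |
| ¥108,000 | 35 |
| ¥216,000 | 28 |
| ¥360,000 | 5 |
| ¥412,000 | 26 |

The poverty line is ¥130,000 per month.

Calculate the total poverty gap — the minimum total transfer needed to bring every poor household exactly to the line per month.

¥3,130,000

Incomes under z: 9×¥40,000, 25×¥68,000, 35×¥108,000 (q = 69 of N = 128).
Individual gaps: 9×(130000−40000) = 810000; 25×(130000−68000) = 1550000; 35×(130000−108000) = 770000.
Aggregate gap = ¥3,130,000.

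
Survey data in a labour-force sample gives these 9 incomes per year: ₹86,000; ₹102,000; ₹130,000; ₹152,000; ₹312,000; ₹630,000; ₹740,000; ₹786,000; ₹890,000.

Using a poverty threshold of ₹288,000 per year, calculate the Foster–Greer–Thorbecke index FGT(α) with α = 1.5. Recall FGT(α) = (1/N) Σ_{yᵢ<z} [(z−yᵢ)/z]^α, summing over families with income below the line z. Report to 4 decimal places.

0.2041

Below z: ₹86,000, ₹102,000, ₹130,000, ₹152,000 (q = 4 of N = 9).
Relative gaps: (288000−86000)/288000 = 0.7014; (288000−102000)/288000 = 0.6458; (288000−130000)/288000 = 0.5486; (288000−152000)/288000 = 0.4722.
Raised to α = 1.5: 0.58741; 0.51902; 0.40635; 0.32450.
Sum = 1.837272; FGT(1.5) = 1.837272 / 9 = 0.2041.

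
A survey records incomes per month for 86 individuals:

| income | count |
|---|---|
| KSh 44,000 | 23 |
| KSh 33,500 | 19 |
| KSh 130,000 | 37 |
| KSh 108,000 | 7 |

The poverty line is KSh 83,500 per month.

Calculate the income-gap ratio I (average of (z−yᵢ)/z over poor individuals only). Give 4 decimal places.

Below z: 19×KSh 33,500, 23×KSh 44,000 (q = 42 of N = 86).
Relative gaps: 0.5988 (×19), 0.4731 (×23); sum = 22.257485.
The income-gap ratio divides by q (the poor only): 22.257485 / 42 = 0.5299.

0.5299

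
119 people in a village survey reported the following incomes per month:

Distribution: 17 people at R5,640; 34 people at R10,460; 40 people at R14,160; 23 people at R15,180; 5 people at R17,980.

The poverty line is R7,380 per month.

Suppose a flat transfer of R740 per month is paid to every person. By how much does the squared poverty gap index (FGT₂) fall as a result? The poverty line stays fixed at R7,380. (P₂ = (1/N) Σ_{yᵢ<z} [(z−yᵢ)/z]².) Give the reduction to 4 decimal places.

0.0053

Before: below the line — 17×R5,640; squared poverty gap index (FGT₂) = 0.007941.
After the R740 transfer: below the line — 17×R6,380; squared poverty gap index (FGT₂) = 0.002623.
Reduction = 0.007941 − 0.002623 = 0.0053.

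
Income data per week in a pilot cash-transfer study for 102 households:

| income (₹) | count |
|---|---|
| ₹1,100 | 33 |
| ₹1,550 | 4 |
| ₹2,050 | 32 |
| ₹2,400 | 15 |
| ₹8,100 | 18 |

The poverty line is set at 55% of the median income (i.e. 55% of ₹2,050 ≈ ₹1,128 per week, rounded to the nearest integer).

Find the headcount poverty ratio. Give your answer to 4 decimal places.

0.3235

33 of the 102 households have income below ₹1,128.
H = 33/102 = 0.3235.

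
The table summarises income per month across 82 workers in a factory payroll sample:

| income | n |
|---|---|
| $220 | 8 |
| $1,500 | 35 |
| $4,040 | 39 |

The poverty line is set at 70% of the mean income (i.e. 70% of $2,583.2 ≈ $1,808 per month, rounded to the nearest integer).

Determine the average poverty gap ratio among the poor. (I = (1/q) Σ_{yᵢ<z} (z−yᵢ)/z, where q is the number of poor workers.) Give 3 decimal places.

Below the line: 8×$220, 35×$1,500 (q = 43 of N = 82).
Shortfall ratios (z−y)/z: 0.8783 (×8), 0.1704 (×35); sum = 12.988938.
The income-gap ratio divides by q (the poor only): 12.988938 / 43 = 0.302.

0.302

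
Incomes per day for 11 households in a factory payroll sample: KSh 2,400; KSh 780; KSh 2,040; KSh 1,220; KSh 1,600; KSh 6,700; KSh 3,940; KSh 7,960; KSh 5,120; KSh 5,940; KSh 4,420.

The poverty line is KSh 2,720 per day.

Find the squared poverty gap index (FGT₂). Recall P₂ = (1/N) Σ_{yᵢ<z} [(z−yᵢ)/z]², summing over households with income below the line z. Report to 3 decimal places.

0.096

Below z: KSh 780, KSh 1,220, KSh 1,600, KSh 2,040, KSh 2,400 (q = 5 of N = 11).
Shortfall ratios: (2720−780)/2720 = 0.7132; (2720−1220)/2720 = 0.5515; (2720−1600)/2720 = 0.4118; (2720−2040)/2720 = 0.2500; (2720−2400)/2720 = 0.1176.
Squared: 0.5087; 0.3041; 0.1696; 0.0625; 0.0138.
Sum = 1.058715; P₂ = 1.058715 / 11 = 0.096.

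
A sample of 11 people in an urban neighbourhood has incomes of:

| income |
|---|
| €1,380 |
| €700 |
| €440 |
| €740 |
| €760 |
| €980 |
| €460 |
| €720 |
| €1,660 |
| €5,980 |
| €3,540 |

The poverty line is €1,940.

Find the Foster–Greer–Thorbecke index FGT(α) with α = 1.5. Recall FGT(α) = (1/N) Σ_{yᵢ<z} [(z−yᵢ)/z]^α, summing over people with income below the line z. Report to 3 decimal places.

Below z: €440, €460, €700, €720, €740, €760, €980, €1,380, €1,660 (q = 9 of N = 11).
Normalized shortfalls: (1940−440)/1940 = 0.7732; (1940−460)/1940 = 0.7629; (1940−700)/1940 = 0.6392; (1940−720)/1940 = 0.6289; (1940−740)/1940 = 0.6186; (1940−760)/1940 = 0.6082; (1940−980)/1940 = 0.4948; (1940−1380)/1940 = 0.2887; (1940−1660)/1940 = 0.1443.
Raised to α = 1.5: 0.67988; 0.66633; 0.51101; 0.49870; 0.48648; 0.47437; 0.34810; 0.15509; 0.05483.
Sum = 3.874801; FGT(1.5) = 3.874801 / 11 = 0.352.

0.352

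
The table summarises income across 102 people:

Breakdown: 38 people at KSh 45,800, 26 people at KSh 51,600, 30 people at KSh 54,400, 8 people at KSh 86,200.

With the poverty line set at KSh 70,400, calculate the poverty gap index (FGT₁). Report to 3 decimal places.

Below the line: 38×KSh 45,800, 26×KSh 51,600, 30×KSh 54,400 (q = 94 of N = 102).
Normalized shortfalls: (70400−45800)/70400 = 0.3494 (×38); (70400−51600)/70400 = 0.2670 (×26); (70400−54400)/70400 = 0.2273 (×30).
Σ = 27.039773. Dividing by the full population N = 102 gives P₁ = 0.265.

0.265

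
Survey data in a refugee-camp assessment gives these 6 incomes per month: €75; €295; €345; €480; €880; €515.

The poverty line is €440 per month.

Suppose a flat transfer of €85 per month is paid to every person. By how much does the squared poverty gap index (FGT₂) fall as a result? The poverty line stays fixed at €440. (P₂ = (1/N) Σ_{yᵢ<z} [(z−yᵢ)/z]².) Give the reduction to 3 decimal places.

0.070

Before: below the line — €75, €295, €345; squared poverty gap index (FGT₂) = 0.14056.
After the €85 transfer: below the line — €160, €380, €430; squared poverty gap index (FGT₂) = 0.07068.
Reduction = 0.14056 − 0.07068 = 0.070.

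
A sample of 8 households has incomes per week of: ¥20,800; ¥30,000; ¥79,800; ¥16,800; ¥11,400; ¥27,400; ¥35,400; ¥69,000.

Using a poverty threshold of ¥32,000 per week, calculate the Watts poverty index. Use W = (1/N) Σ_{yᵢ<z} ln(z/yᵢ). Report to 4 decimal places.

Below z: ¥11,400, ¥16,800, ¥20,800, ¥27,400, ¥30,000 (q = 5 of N = 8).
ln(z/y) terms: ln(32000/11400) = 1.0321; ln(32000/16800) = 0.6444; ln(32000/20800) = 0.4308; ln(32000/27400) = 0.1552; ln(32000/30000) = 0.0645.
W = 2.326994 / 8 = 0.2909.

0.2909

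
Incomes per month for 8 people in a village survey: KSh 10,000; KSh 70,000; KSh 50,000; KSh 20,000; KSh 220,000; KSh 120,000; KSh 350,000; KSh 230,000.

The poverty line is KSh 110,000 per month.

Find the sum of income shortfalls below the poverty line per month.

Below the line: KSh 10,000, KSh 20,000, KSh 50,000, KSh 70,000 (q = 4 of N = 8).
Individual gaps: 110000−10000 = 100000; 110000−20000 = 90000; 110000−50000 = 60000; 110000−70000 = 40000.
Aggregate gap = KSh 290,000.

KSh 290,000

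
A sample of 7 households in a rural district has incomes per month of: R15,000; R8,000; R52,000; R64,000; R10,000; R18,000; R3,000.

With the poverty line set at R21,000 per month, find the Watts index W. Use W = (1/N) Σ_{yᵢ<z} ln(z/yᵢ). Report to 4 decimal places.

Poor units: R3,000, R8,000, R10,000, R15,000, R18,000 (q = 5 of N = 7).
ln(z/y) terms: ln(21000/3000) = 1.9459; ln(21000/8000) = 0.9651; ln(21000/10000) = 0.7419; ln(21000/15000) = 0.3365; ln(21000/18000) = 0.1542.
W = 4.143551 / 7 = 0.5919.

0.5919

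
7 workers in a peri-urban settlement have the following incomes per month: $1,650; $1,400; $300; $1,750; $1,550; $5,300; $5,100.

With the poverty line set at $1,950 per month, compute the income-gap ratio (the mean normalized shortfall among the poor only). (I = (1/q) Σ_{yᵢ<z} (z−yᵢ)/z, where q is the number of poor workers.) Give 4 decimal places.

Poor units: $300, $1,400, $1,550, $1,650, $1,750 (q = 5 of N = 7).
Relative gaps: 0.8462, 0.2821, 0.2051, 0.1538, 0.1026; sum = 1.589744.
The income-gap ratio divides by q (the poor only): 1.589744 / 5 = 0.3179.

0.3179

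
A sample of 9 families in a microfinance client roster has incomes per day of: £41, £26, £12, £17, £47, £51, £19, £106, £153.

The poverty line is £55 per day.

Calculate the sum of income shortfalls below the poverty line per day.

Below the line: £12, £17, £19, £26, £41, £47, £51 (q = 7 of N = 9).
Individual gaps: 55−12 = 43; 55−17 = 38; 55−19 = 36; 55−26 = 29; 55−41 = 14; 55−47 = 8; 55−51 = 4.
Aggregate gap = £172.

£172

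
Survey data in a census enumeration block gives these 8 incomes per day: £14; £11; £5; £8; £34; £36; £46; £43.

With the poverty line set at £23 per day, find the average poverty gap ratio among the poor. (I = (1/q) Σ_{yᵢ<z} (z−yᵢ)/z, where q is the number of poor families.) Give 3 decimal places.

Below the line: £5, £8, £11, £14 (q = 4 of N = 8).
Relative gaps: 0.7826, 0.6522, 0.5217, 0.3913; sum = 2.347826.
The income-gap ratio divides by q (the poor only): 2.347826 / 4 = 0.587.

0.587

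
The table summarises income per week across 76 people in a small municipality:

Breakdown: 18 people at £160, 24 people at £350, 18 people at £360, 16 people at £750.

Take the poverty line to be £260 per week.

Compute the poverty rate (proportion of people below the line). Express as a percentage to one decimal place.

23.7%

18 of the 76 people have income below £260.
H = 18/76 = 23.7%.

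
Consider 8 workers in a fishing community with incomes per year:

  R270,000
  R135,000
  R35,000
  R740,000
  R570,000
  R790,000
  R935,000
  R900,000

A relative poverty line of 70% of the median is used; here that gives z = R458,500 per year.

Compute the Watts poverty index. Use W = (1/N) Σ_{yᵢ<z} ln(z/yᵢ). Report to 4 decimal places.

Poor units: R35,000, R135,000, R270,000 (q = 3 of N = 8).
ln(z/y) terms: ln(458500/35000) = 2.5726; ln(458500/135000) = 1.2227; ln(458500/270000) = 0.5295.
W = 4.324836 / 8 = 0.5406.

0.5406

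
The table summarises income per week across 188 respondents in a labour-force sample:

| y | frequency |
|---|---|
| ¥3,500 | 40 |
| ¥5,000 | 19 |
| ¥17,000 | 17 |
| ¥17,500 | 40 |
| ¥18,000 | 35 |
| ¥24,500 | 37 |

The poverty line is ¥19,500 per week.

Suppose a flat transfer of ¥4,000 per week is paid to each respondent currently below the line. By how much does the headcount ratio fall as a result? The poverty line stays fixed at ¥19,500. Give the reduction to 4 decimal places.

Before: below the line — 40×¥3,500, 19×¥5,000, 17×¥17,000, 40×¥17,500, 35×¥18,000; headcount ratio = 0.803191.
After the ¥4,000 transfer: below the line — 40×¥7,500, 19×¥9,000; headcount ratio = 0.313830.
Reduction = 0.803191 − 0.313830 = 0.4894.

0.4894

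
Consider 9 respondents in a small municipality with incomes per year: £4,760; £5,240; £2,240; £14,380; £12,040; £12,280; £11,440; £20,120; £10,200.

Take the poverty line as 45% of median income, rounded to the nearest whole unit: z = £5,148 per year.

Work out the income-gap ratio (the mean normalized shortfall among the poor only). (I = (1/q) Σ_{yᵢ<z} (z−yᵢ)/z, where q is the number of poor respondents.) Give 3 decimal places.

Incomes under z: £2,240, £4,760 (q = 2 of N = 9).
Shortfall ratios (z−y)/z: 0.5649, 0.0754; sum = 0.640249.
I averages over the q = 2 poor units only: 0.640249 / 2 = 0.320.

0.320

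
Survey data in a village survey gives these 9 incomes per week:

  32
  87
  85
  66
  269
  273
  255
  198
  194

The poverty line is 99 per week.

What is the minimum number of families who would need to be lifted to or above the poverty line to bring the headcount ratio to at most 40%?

1

4 of the 9 families are poor, so H = 4/9 = 0.444.
A headcount ratio of at most 40% allows at most ⌊0.40 × 9⌋ = 3 poor families.
So at least 4 − 3 = 1 must be lifted.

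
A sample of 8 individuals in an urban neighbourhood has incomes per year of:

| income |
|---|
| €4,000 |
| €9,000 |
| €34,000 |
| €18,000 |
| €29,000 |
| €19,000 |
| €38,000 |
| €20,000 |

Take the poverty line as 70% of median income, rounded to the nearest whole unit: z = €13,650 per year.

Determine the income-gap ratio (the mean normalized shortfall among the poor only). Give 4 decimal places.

0.5238

Below z: €4,000, €9,000 (q = 2 of N = 8).
Shortfall ratios (z−y)/z: 0.7070, 0.3407; sum = 1.047619.
I averages over the q = 2 poor units only: 1.047619 / 2 = 0.5238.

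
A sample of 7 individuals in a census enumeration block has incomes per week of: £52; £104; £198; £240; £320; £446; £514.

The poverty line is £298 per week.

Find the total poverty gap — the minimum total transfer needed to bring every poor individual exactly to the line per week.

£598

Below z: £52, £104, £198, £240 (q = 4 of N = 7).
Individual gaps: 298−52 = 246; 298−104 = 194; 298−198 = 100; 298−240 = 58.
Aggregate gap = £598.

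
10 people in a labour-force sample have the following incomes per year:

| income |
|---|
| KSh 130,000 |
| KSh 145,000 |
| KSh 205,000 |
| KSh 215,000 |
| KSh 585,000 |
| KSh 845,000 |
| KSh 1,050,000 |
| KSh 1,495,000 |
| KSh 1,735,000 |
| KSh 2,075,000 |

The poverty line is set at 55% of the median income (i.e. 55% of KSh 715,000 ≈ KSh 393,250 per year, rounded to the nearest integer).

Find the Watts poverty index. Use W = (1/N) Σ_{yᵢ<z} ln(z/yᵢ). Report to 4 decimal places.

Incomes under z: KSh 130,000, KSh 145,000, KSh 205,000, KSh 215,000 (q = 4 of N = 10).
ln(z/y) terms: ln(393250/130000) = 1.1069; ln(393250/145000) = 0.9977; ln(393250/205000) = 0.6514; ln(393250/215000) = 0.6038.
W = 3.359866 / 10 = 0.3360.

0.3360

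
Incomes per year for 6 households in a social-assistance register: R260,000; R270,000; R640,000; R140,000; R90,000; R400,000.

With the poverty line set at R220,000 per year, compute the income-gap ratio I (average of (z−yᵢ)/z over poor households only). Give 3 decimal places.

Poor units: R90,000, R140,000 (q = 2 of N = 6).
Relative gaps: 0.5909, 0.3636; sum = 0.954545.
I averages over the q = 2 poor units only: 0.954545 / 2 = 0.477.

0.477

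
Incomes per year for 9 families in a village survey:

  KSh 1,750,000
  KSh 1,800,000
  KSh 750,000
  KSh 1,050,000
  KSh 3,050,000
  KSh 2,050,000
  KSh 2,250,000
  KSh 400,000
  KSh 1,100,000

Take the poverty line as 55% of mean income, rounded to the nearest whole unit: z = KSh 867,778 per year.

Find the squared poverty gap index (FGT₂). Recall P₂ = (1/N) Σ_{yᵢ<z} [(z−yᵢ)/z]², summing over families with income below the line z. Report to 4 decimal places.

0.0343

Poor units: KSh 400,000, KSh 750,000 (q = 2 of N = 9).
Normalized shortfalls: (867778−400000)/867778 = 0.5391; (867778−750000)/867778 = 0.1357.
Squared: 0.2906; 0.0184.
Sum = 0.308999; P₂ = 0.308999 / 9 = 0.0343.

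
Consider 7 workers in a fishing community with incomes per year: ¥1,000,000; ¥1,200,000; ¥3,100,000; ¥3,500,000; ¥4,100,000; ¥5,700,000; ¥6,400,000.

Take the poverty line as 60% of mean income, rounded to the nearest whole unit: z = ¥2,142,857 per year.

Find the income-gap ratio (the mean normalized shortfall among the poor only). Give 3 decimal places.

Incomes under z: ¥1,000,000, ¥1,200,000 (q = 2 of N = 7).
Relative gaps: 0.5333, 0.4400; sum = 0.973333.
The income-gap ratio divides by q (the poor only): 0.973333 / 2 = 0.487.

0.487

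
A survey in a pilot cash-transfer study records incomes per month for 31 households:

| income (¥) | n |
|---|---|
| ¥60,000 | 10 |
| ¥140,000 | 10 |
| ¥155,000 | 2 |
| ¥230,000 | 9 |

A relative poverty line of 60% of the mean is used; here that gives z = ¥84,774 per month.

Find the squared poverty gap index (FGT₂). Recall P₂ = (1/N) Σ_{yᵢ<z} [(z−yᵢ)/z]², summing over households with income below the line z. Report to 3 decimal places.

0.028

Below the line: 10×¥60,000 (q = 10 of N = 31).
Gap ratios (z−y)/z: (84774−60000)/84774 = 0.2922 (×10).
Squared: 0.0854 (×10).
Sum = 0.854018; P₂ = 0.854018 / 31 = 0.028.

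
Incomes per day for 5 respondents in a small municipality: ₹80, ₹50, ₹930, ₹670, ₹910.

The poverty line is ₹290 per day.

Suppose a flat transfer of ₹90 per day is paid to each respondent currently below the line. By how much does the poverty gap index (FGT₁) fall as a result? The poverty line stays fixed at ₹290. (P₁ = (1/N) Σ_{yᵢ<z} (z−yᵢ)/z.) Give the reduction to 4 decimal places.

Before: below the line — ₹50, ₹80; poverty gap index (FGT₁) = 0.310345.
After the ₹90 transfer: below the line — ₹140, ₹170; poverty gap index (FGT₁) = 0.186207.
Reduction = 0.310345 − 0.186207 = 0.1241.

0.1241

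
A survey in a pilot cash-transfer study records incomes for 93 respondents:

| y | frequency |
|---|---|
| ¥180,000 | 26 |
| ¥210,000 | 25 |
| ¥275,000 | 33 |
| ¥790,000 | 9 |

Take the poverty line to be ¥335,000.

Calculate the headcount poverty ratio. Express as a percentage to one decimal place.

84 of the 93 respondents have income below ¥335,000.
H = 84/93 = 90.3%.

90.3%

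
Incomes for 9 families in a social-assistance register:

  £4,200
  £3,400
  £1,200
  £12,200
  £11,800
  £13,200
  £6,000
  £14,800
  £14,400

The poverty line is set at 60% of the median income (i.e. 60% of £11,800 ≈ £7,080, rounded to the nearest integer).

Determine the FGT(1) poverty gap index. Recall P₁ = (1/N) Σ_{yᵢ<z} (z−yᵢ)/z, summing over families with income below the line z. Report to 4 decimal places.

0.2122

Incomes under z: £1,200, £3,400, £4,200, £6,000 (q = 4 of N = 9).
Gap ratios (z−y)/z: (7080−1200)/7080 = 0.8305; (7080−3400)/7080 = 0.5198; (7080−4200)/7080 = 0.4068; (7080−6000)/7080 = 0.1525.
Σ = 1.909605. Dividing by the full population N = 9 gives P₁ = 0.2122.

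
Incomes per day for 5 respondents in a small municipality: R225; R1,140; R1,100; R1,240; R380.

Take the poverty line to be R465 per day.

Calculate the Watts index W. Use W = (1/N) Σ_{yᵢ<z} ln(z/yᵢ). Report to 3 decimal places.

0.186

Below z: R225, R380 (q = 2 of N = 5).
ln(z/y) terms: ln(465/225) = 0.7259; ln(465/380) = 0.2019.
W = 0.927803 / 5 = 0.186.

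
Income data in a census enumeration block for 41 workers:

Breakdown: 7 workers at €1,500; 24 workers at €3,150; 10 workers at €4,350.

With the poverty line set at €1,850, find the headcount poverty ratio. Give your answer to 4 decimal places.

0.1707

7 of the 41 workers have income below €1,850.
H = 7/41 = 0.1707.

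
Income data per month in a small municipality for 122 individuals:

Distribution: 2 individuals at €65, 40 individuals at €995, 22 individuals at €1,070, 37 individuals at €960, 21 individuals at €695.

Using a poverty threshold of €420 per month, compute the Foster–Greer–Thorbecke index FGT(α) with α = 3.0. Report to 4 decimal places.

Below the line: 2×€65 (q = 2 of N = 122).
Gap ratios (z−y)/z: (420−65)/420 = 0.8452 (×2).
Raised to α = 3.0: 0.60386 (×2).
Sum = 1.207723; FGT(3.0) = 1.207723 / 122 = 0.0099.

0.0099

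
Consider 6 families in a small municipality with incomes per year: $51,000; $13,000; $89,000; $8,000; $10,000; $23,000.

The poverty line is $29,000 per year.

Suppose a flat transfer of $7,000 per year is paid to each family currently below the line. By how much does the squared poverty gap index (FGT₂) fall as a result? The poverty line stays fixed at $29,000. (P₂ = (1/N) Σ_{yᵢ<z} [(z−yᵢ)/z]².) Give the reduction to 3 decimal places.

0.133

Before: below the line — $8,000, $10,000, $13,000, $23,000; squared poverty gap index (FGT₂) = 0.21681.
After the $7,000 transfer: below the line — $15,000, $17,000, $20,000; squared poverty gap index (FGT₂) = 0.08343.
Reduction = 0.21681 − 0.08343 = 0.133.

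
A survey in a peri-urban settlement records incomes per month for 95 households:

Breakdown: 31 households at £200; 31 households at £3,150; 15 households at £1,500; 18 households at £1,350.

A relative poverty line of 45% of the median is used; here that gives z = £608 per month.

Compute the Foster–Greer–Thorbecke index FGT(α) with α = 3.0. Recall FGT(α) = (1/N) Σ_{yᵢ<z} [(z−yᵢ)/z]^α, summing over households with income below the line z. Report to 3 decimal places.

0.099

Poor units: 31×£200 (q = 31 of N = 95).
Shortfall ratios: (608−200)/608 = 0.6711 (×31).
Raised to α = 3.0: 0.30218 (×31).
Sum = 9.367667; FGT(3.0) = 9.367667 / 95 = 0.099.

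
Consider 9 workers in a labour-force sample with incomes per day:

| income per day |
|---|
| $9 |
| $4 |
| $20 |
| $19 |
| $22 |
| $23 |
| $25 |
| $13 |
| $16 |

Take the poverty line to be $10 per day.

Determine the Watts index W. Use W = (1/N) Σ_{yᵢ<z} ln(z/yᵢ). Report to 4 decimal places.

0.1135

Below the line: $4, $9 (q = 2 of N = 9).
Log shortfalls: ln(10/4) = 0.9163; ln(10/9) = 0.1054.
W = 1.021651 / 9 = 0.1135.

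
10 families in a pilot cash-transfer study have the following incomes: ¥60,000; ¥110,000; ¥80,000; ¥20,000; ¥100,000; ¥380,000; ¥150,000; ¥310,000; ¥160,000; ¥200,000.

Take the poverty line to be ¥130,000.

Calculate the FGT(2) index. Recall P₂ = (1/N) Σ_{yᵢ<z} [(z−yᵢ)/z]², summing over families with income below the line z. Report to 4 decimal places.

0.1231

Poor units: ¥20,000, ¥60,000, ¥80,000, ¥100,000, ¥110,000 (q = 5 of N = 10).
Gap ratios (z−y)/z: (130000−20000)/130000 = 0.8462; (130000−60000)/130000 = 0.5385; (130000−80000)/130000 = 0.3846; (130000−100000)/130000 = 0.2308; (130000−110000)/130000 = 0.1538.
Squared: 0.7160; 0.2899; 0.1479; 0.0533; 0.0237.
Sum = 1.230769; P₂ = 1.230769 / 10 = 0.1231.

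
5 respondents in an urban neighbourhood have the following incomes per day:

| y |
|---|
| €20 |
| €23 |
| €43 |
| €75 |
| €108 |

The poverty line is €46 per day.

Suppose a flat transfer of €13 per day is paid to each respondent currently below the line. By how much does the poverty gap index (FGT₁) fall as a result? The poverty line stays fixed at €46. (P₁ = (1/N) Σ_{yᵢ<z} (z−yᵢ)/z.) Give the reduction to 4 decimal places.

0.1261

Before: below the line — €20, €23, €43; poverty gap index (FGT₁) = 0.226087.
After the €13 transfer: below the line — €33, €36; poverty gap index (FGT₁) = 0.100000.
Reduction = 0.226087 − 0.100000 = 0.1261.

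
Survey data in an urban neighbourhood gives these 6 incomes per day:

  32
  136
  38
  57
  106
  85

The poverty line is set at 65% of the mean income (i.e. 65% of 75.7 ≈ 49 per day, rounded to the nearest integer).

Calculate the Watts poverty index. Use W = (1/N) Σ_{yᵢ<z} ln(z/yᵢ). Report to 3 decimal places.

Below z: 32, 38 (q = 2 of N = 6).
ln(z/y) terms: ln(49/32) = 0.4261; ln(49/38) = 0.2542.
W = 0.680319 / 6 = 0.113.

0.113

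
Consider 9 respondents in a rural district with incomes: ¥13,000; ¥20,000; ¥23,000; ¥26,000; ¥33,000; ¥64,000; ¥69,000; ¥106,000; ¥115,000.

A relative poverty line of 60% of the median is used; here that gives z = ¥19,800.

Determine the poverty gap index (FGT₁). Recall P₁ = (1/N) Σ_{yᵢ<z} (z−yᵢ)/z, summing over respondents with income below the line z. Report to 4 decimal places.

0.0382

Below z: ¥13,000 (q = 1 of N = 9).
Gap ratios (z−y)/z: (19800−13000)/19800 = 0.3434.
Σ = 0.343434. Dividing by the full population N = 9 gives P₁ = 0.0382.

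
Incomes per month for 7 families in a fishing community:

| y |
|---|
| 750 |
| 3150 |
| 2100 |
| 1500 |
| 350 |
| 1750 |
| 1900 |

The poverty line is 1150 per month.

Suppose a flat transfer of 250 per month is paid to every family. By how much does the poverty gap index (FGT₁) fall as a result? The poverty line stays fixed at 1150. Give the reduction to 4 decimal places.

Before: below the line — 350, 750; poverty gap index (FGT₁) = 0.149068.
After the 250 transfer: below the line — 600, 1000; poverty gap index (FGT₁) = 0.086957.
Reduction = 0.149068 − 0.086957 = 0.0621.

0.0621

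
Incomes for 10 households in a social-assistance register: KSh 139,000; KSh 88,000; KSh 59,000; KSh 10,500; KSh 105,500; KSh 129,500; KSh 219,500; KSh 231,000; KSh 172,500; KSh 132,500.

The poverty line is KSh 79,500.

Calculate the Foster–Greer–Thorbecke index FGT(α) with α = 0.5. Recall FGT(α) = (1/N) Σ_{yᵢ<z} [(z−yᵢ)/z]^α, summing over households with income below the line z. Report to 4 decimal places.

0.1439

Below the line: KSh 10,500, KSh 59,000 (q = 2 of N = 10).
Relative gaps: (79500−10500)/79500 = 0.8679; (79500−59000)/79500 = 0.2579.
Raised to α = 0.5: 0.93162; 0.50780.
Sum = 1.439425; FGT(0.5) = 1.439425 / 10 = 0.1439.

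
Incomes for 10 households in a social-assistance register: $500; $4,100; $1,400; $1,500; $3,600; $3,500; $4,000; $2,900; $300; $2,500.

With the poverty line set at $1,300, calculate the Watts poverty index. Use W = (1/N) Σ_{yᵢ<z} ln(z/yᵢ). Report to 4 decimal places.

0.2422

Below z: $300, $500 (q = 2 of N = 10).
ln(z/y) terms: ln(1300/300) = 1.4663; ln(1300/500) = 0.9555.
W = 2.421849 / 10 = 0.2422.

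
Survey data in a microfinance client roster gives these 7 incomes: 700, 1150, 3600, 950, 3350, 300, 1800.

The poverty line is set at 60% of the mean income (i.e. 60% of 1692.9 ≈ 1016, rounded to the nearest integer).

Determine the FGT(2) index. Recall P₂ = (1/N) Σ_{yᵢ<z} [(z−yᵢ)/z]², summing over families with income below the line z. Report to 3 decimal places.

0.085

Incomes under z: 300, 700, 950 (q = 3 of N = 7).
Normalized shortfalls: (1016−300)/1016 = 0.7047; (1016−700)/1016 = 0.3110; (1016−950)/1016 = 0.0650.
Squared: 0.4966; 0.0967; 0.0042.
Sum = 0.597592; P₂ = 0.597592 / 7 = 0.085.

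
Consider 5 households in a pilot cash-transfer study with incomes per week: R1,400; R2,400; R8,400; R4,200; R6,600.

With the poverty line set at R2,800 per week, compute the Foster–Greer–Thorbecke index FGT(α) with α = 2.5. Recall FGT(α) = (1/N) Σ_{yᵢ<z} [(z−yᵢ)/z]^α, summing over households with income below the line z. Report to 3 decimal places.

0.037

Below z: R1,400, R2,400 (q = 2 of N = 5).
Shortfall ratios: (2800−1400)/2800 = 0.5000; (2800−2400)/2800 = 0.1429.
Raised to α = 2.5: 0.17678; 0.00771.
Sum = 0.184490; FGT(2.5) = 0.184490 / 5 = 0.037.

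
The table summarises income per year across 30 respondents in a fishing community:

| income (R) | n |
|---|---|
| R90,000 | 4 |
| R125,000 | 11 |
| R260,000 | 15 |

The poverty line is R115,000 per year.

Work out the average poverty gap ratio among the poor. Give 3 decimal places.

Incomes under z: 4×R90,000 (q = 4 of N = 30).
Shortfall ratios (z−y)/z: 0.2174 (×4); sum = 0.869565.
The income-gap ratio divides by q (the poor only): 0.869565 / 4 = 0.217.

0.217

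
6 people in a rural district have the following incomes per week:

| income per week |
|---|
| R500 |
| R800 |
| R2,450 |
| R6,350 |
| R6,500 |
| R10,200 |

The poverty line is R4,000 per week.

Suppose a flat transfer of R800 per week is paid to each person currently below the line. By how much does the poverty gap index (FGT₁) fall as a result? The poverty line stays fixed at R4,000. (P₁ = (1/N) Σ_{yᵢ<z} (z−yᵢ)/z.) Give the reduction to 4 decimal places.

Before: below the line — R500, R800, R2,450; poverty gap index (FGT₁) = 0.343750.
After the R800 transfer: below the line — R1,300, R1,600, R3,250; poverty gap index (FGT₁) = 0.243750.
Reduction = 0.343750 − 0.243750 = 0.1000.

0.1000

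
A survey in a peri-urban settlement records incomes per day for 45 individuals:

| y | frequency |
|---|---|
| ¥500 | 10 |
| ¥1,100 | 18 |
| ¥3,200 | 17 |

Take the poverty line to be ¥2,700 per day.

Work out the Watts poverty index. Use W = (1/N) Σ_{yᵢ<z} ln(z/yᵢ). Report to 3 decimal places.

Below the line: 10×¥500, 18×¥1,100 (q = 28 of N = 45).
ln(z/y) terms: ln(2700/500) = 1.6864 (×10); ln(2700/1100) = 0.8979 (×18).
W = 33.026938 / 45 = 0.734.

0.734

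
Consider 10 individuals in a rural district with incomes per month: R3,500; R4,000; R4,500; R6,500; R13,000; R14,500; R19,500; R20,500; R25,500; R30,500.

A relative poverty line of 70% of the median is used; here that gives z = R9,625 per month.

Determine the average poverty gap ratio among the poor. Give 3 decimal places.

0.519

Below the line: R3,500, R4,000, R4,500, R6,500 (q = 4 of N = 10).
Relative gaps: 0.6364, 0.5844, 0.5325, 0.3247; sum = 2.077922.
I averages over the q = 4 poor units only: 2.077922 / 4 = 0.519.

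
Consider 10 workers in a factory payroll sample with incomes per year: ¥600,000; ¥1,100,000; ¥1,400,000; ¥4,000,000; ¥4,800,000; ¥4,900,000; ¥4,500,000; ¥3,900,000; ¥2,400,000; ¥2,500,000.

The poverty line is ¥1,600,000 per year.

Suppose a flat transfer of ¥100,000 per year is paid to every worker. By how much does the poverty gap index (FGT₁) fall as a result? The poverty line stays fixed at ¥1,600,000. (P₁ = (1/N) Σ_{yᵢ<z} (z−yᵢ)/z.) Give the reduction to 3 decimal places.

Before: below the line — ¥600,000, ¥1,100,000, ¥1,400,000; poverty gap index (FGT₁) = 0.10625.
After the ¥100,000 transfer: below the line — ¥700,000, ¥1,200,000, ¥1,500,000; poverty gap index (FGT₁) = 0.08750.
Reduction = 0.10625 − 0.08750 = 0.019.

0.019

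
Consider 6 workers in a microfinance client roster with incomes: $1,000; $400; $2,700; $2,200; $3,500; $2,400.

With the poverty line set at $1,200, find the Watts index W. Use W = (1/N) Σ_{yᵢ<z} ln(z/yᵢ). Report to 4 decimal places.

0.2135

Incomes under z: $400, $1,000 (q = 2 of N = 6).
Log gaps: ln(1200/400) = 1.0986; ln(1200/1000) = 0.1823.
W = 1.280934 / 6 = 0.2135.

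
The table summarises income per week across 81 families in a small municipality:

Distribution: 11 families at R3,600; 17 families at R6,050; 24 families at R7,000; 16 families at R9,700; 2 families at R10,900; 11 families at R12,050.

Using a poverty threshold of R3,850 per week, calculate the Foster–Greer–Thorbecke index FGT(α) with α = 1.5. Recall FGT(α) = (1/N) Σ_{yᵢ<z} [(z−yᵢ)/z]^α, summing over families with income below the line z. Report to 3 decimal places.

0.002

Poor units: 11×R3,600 (q = 11 of N = 81).
Normalized shortfalls: (3850−3600)/3850 = 0.0649 (×11).
Raised to α = 1.5: 0.01655 (×11).
Sum = 0.182017; FGT(1.5) = 0.182017 / 81 = 0.002.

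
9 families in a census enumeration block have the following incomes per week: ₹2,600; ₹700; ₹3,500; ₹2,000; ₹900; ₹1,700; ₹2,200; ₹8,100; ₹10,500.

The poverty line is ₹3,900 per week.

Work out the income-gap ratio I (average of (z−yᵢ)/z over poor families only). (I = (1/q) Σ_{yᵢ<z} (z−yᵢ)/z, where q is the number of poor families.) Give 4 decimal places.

Incomes under z: ₹700, ₹900, ₹1,700, ₹2,000, ₹2,200, ₹2,600, ₹3,500 (q = 7 of N = 9).
Relative gaps: 0.8205, 0.7692, 0.5641, 0.4872, 0.4359, 0.3333, 0.1026; sum = 3.512821.
I averages over the q = 7 poor units only: 3.512821 / 7 = 0.5018.

0.5018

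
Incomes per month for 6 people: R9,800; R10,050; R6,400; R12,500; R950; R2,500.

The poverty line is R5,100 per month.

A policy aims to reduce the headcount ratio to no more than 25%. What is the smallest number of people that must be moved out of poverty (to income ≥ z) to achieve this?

Currently q = 2 of N = 6 are below the line (H = 0.333).
A headcount ratio of at most 25% allows at most ⌊0.25 × 6⌋ = 1 poor people.
So at least 2 − 1 = 1 must be lifted.

1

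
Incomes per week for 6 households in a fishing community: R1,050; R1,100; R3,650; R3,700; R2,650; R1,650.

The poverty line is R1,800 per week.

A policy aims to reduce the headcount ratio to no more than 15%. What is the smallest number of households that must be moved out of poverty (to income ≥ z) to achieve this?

3 of the 6 households are poor, so H = 3/6 = 0.500.
A headcount ratio of at most 15% allows at most ⌊0.15 × 6⌋ = 0 poor households.
So at least 3 − 0 = 3 must be lifted.

3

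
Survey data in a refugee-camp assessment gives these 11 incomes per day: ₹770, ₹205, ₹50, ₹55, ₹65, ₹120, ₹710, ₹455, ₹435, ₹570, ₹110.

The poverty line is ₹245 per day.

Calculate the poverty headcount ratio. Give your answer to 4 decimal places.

0.5455

6 of the 11 people have income below ₹245.
H = 6/11 = 0.5455.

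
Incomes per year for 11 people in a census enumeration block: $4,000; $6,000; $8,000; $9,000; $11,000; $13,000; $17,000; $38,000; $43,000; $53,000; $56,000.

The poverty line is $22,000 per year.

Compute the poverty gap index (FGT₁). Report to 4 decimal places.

Poor units: $4,000, $6,000, $8,000, $9,000, $11,000, $13,000, $17,000 (q = 7 of N = 11).
Normalized shortfalls: (22000−4000)/22000 = 0.8182; (22000−6000)/22000 = 0.7273; (22000−8000)/22000 = 0.6364; (22000−9000)/22000 = 0.5909; (22000−11000)/22000 = 0.5000; (22000−13000)/22000 = 0.4091; (22000−17000)/22000 = 0.2273.
Sum of shortfalls = 3.909091; P₁ averages over all N: 3.909091 / 11 = 0.3554.

0.3554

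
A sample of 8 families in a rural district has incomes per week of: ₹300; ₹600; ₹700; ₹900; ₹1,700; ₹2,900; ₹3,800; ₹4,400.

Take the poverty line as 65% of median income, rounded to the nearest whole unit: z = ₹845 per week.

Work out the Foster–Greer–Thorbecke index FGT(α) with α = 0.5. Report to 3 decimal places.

0.219

Below the line: ₹300, ₹600, ₹700 (q = 3 of N = 8).
Gap ratios (z−y)/z: (845−300)/845 = 0.6450; (845−600)/845 = 0.2899; (845−700)/845 = 0.1716.
Raised to α = 0.5: 0.80310; 0.53846; 0.41424.
Sum = 1.755805; FGT(0.5) = 1.755805 / 8 = 0.219.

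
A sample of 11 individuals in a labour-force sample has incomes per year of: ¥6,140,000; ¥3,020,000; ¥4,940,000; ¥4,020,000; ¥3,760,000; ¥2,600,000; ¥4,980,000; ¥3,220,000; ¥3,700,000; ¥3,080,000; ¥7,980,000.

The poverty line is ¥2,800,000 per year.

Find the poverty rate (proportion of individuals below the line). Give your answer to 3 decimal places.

1 of the 11 individuals have income below ¥2,800,000.
H = 1/11 = 0.091.

0.091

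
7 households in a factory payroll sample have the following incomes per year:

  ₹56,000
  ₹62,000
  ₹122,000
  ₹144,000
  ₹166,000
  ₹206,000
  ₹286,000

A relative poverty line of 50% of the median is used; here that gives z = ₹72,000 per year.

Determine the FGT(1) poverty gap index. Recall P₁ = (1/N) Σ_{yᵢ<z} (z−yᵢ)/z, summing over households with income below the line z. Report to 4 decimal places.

0.0516

Poor units: ₹56,000, ₹62,000 (q = 2 of N = 7).
Gap ratios (z−y)/z: (72000−56000)/72000 = 0.2222; (72000−62000)/72000 = 0.1389.
Σ = 0.361111. Dividing by the full population N = 7 gives P₁ = 0.0516.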